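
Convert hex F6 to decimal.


F6 hex = 246 decimal

246


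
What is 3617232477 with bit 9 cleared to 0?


3617232477 & ~(1 << 9) = 3617231965

3617231965


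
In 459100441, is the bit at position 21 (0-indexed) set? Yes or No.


0b11011010111010101000100011001, bit 21 = 0. No

No


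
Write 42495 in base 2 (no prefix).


42495 = 1010010111111111 in binary

1010010111111111


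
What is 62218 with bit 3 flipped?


62218 ^ (1 << 3) = 62218 ^ 8 = 62210

62210


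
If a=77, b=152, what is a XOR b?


77 ^ 152 = 213

213


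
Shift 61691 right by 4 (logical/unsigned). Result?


0b1111000011111011 >> 4 = 0b111100001111 = 3855

3855


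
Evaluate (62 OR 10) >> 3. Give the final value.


Step 1: 62 | 10 = 62
Step 2: 62 >> 3 = 7

7


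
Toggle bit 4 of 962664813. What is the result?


962664813 ^ (1 << 4) = 962664813 ^ 16 = 962664829

962664829


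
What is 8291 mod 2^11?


8291 & 2047 = 99

99


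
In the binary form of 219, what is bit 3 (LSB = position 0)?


0b11011011, position 3 = 1

1


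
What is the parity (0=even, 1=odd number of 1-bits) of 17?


0b10001 has 2 ones => parity 0

0


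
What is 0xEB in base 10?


EB hex = 235 decimal

235


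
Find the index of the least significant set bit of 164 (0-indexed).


0b10100100. Lowest set bit at position 2

2


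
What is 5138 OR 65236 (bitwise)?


0b1010000010010 | 0b1111111011010100 = 0b1111111011010110 = 65238

65238


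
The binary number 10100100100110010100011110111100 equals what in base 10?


10100100100110010100011110111100 in decimal = 2761508796

2761508796


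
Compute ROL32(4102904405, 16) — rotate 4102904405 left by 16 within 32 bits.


Rotate 0b11110100100011010101101001010101 left by 16 (32-bit) = 0b1011010010101011111010010001101 = 1515582605

1515582605


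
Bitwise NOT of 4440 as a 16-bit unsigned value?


~0b1000101011000 = 0b1110111010100111 = 61095 (16-bit unsigned)

61095


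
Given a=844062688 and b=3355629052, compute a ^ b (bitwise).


844062688 ^ 3355629052 = 4199385628

4199385628


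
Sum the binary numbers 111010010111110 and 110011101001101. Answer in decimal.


111010010111110 + 110011101001101 = 1101110000001011 = 56331

56331


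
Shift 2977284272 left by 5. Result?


0b10110001011101011100000010110000 << 5 = 0b1011000101110101110000001011000000000 = 95273096704

95273096704


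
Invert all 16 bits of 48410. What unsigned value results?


48410 ^ 65535 = 17125

17125


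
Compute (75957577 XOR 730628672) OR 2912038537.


Step 1: 75957577 ^ 730628672 = 789284617
Step 2: 789284617 | 2912038537 = 2946215817

2946215817


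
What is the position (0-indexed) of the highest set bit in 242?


0b11110010. Highest set bit at position 7

7


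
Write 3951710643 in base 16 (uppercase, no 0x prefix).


3951710643 = EB8A51B3 hex

EB8A51B3


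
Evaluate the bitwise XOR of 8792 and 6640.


0b10001001011000 ^ 0b1100111110000 = 0b11101110101000 = 15272

15272


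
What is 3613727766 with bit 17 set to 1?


3613727766 | (1 << 17) = 3613727766 | 131072 = 3613858838

3613858838


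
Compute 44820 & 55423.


0b1010111100010100 & 0b1101100001111111 = 0b1000100000010100 = 34836

34836


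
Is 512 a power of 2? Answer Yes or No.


0b1000000000. Only one bit set => Yes

Yes


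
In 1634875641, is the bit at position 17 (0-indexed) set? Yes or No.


0b1100001011100100011100011111001, bit 17 = 1. Yes

Yes


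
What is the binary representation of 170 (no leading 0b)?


170 = 10101010 in binary

10101010


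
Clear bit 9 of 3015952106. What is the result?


3015952106 & ~(1 << 9) = 3015951594

3015951594


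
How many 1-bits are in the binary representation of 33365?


0b1000001001010101 has 6 set bits

6


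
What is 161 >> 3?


0b10100001 >> 3 = 0b10100 = 20

20


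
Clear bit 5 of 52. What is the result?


52 & ~(1 << 5) = 20

20


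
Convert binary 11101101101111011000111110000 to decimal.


11101101101111011000111110000 in decimal = 498577904

498577904


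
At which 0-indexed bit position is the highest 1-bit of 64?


0b1000000. Highest set bit at position 6

6


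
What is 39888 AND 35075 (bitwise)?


0b1001101111010000 & 0b1000100100000011 = 0b1000100100000000 = 35072

35072


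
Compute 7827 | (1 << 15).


7827 | (1 << 15) = 7827 | 32768 = 40595

40595


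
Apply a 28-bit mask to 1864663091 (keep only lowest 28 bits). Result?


1864663091 & 268435455 = 254050355

254050355


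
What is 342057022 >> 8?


0b10100011000110110000000111110 >> 8 = 0b101000110001101100000 = 1336160

1336160


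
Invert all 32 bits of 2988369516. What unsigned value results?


2988369516 ^ 4294967295 = 1306597779

1306597779


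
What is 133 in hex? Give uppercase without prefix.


133 = 85 hex

85


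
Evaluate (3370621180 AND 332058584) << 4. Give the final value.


Step 1: 3370621180 & 332058584 = 12749016
Step 2: 12749016 << 4 = 203984256

203984256


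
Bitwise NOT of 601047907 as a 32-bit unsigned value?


~0b100011110100110100001101100011 = 0b11011100001011001011110010011100 = 3693919388 (32-bit unsigned)

3693919388


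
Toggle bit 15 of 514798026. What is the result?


514798026 ^ (1 << 15) = 514798026 ^ 32768 = 514830794

514830794


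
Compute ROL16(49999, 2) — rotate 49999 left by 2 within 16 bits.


Rotate 0b1100001101001111 left by 2 (16-bit) = 0b110100111111 = 3391

3391


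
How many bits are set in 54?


0b110110 has 4 set bits

4


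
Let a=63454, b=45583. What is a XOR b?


63454 ^ 45583 = 17873

17873


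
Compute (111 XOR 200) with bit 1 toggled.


Step 1: 111 ^ 200 = 167
Step 2: 167 ^ (1 << 1) = 167 ^ 2 = 165

165


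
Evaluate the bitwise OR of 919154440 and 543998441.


0b110110110010010010111100001000 | 0b100000011011001100000111101001 = 0b110110111011011110111111101001 = 921563113

921563113


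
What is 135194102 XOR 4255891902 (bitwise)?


0b1000000011101110010111110110 ^ 0b11111101101010111100000110111110 = 0b11110101101001010010010001001000 = 4121240648

4121240648


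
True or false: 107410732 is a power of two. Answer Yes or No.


0b110011001101111010100101100. Multiple bits set => No

No


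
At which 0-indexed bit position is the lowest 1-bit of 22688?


0b101100010100000. Lowest set bit at position 5

5


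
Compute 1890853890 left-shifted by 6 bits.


0b1110000101101000010010000000010 << 6 = 0b1110000101101000010010000000010000000 = 121014648960

121014648960


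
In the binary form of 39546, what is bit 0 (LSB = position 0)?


0b1001101001111010, position 0 = 0

0


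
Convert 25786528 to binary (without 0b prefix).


25786528 = 1100010010111100010100000 in binary

1100010010111100010100000


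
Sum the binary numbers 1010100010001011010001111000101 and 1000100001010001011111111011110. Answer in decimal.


1010100010001011010001111000101 + 1000100001010001011111111011110 = 10011000011011100110001110100011 = 2557371299

2557371299


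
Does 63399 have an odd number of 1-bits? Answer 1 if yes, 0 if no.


0b1111011110100111 has 12 ones => parity 0

0


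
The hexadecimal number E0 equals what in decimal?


E0 hex = 224 decimal

224


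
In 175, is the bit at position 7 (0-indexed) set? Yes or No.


0b10101111, bit 7 = 1. Yes

Yes


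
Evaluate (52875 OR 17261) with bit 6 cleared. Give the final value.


Step 1: 52875 | 17261 = 53231
Step 2: 53231 & ~(1 << 6) = 53167

53167


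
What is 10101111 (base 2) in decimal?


10101111 in decimal = 175

175


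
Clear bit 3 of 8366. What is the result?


8366 & ~(1 << 3) = 8358

8358


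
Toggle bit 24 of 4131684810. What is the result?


4131684810 ^ (1 << 24) = 4131684810 ^ 16777216 = 4148462026

4148462026


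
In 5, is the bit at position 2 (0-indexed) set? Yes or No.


0b101, bit 2 = 1. Yes

Yes


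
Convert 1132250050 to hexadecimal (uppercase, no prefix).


1132250050 = 437CC3C2 hex

437CC3C2


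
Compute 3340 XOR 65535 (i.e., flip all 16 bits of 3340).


3340 ^ 65535 = 62195

62195


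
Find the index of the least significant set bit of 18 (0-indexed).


0b10010. Lowest set bit at position 1

1


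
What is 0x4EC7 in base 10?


4EC7 hex = 20167 decimal

20167


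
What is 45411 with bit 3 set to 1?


45411 | (1 << 3) = 45411 | 8 = 45419

45419


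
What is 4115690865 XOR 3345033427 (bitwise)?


0b11110101010100000111010101110001 ^ 0b11000111011000010010100011010011 = 0b110010001100010101110110100010 = 842096034

842096034


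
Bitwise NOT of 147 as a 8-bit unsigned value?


~0b10010011 = 0b1101100 = 108 (8-bit unsigned)

108


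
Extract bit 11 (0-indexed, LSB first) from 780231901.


0b101110100000010110010011011101, position 11 = 0

0


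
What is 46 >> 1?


0b101110 >> 1 = 0b10111 = 23

23


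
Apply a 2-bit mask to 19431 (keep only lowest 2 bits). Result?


19431 & 3 = 3

3


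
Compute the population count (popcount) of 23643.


0b101110001011011 has 9 set bits

9


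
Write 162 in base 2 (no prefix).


162 = 10100010 in binary

10100010


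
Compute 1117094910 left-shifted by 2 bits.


0b1000010100101011000001111111110 << 2 = 0b100001010010101100000111111111000 = 4468379640

4468379640


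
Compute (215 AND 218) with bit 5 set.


Step 1: 215 & 218 = 210
Step 2: 210 | (1 << 5) = 210 | 32 = 242

242


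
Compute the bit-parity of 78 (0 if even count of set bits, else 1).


0b1001110 has 4 ones => parity 0

0


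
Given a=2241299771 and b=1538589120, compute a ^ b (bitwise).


2241299771 ^ 1538589120 = 3726804219

3726804219


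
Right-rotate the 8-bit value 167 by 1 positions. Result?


Rotate 0b10100111 right by 1 (8-bit) = 0b11010011 = 211

211


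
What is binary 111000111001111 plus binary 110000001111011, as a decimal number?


111000111001111 + 110000001111011 = 1101001001001010 = 53834

53834


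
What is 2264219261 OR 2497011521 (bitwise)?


0b10000110111101010011111001111101 | 0b10010100110101010101111101000001 = 0b10010110111101010111111101111101 = 2532671357

2532671357


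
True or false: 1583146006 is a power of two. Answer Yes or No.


0b1011110010111001110010000010110. Multiple bits set => No

No


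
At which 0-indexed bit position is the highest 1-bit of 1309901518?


0b1001110000100111000001011001110. Highest set bit at position 30

30


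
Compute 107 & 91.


0b1101011 & 0b1011011 = 0b1001011 = 75

75


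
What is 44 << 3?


0b101100 << 3 = 0b101100000 = 352

352


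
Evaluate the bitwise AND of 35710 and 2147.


0b1000101101111110 & 0b100001100011 = 0b100001100010 = 2146

2146


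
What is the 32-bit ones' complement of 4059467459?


4059467459 ^ 4294967295 = 235499836

235499836


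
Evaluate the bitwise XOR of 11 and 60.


0b1011 ^ 0b111100 = 0b110111 = 55

55


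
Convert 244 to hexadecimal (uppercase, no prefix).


244 = F4 hex

F4


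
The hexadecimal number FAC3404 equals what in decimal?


FAC3404 hex = 262943748 decimal

262943748


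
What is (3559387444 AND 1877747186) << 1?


Step 1: 3559387444 & 1877747186 = 1143218480
Step 2: 1143218480 << 1 = 2286436960

2286436960


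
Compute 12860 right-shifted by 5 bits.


0b11001000111100 >> 5 = 0b110010001 = 401

401


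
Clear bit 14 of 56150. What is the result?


56150 & ~(1 << 14) = 39766

39766


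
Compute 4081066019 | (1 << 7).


4081066019 | (1 << 7) = 4081066019 | 128 = 4081066147

4081066147


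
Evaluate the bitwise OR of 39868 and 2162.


0b1001101110111100 | 0b100001110010 = 0b1001101111111110 = 39934

39934


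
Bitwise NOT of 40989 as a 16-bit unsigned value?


~0b1010000000011101 = 0b101111111100010 = 24546 (16-bit unsigned)

24546


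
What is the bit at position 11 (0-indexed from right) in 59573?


0b1110100010110101, position 11 = 1

1


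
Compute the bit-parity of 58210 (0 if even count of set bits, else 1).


0b1110001101100010 has 8 ones => parity 0

0


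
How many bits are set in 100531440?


0b101111111011111110011110000 has 19 set bits

19


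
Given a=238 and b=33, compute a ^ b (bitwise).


238 ^ 33 = 207

207


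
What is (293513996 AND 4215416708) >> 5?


Step 1: 293513996 & 4215416708 = 289547012
Step 2: 289547012 >> 5 = 9048344

9048344


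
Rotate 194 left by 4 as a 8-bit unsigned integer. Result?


Rotate 0b11000010 left by 4 (8-bit) = 0b101100 = 44

44


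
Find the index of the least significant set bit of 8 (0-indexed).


0b1000. Lowest set bit at position 3

3


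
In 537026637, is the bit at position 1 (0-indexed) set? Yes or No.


0b100000000000100110000001001101, bit 1 = 0. No

No


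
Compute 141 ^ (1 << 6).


141 ^ (1 << 6) = 141 ^ 64 = 205

205


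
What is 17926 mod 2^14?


17926 & 16383 = 1542

1542


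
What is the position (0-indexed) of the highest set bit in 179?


0b10110011. Highest set bit at position 7

7


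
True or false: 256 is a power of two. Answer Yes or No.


0b100000000. Only one bit set => Yes

Yes


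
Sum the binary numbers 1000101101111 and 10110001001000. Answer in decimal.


1000101101111 + 10110001001000 = 11110110110111 = 15799

15799


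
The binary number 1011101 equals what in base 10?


1011101 in decimal = 93

93


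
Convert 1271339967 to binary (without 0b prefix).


1271339967 = 1001011110001110001101110111111 in binary

1001011110001110001101110111111


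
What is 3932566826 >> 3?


0b11101010011001100011010100101010 >> 3 = 0b11101010011001100011010100101 = 491570853

491570853


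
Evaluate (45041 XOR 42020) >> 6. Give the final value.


Step 1: 45041 ^ 42020 = 3029
Step 2: 3029 >> 6 = 47

47


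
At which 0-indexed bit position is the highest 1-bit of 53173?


0b1100111110110101. Highest set bit at position 15

15


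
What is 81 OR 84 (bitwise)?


0b1010001 | 0b1010100 = 0b1010101 = 85

85


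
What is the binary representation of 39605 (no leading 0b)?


39605 = 1001101010110101 in binary

1001101010110101


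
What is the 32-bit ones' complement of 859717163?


859717163 ^ 4294967295 = 3435250132

3435250132


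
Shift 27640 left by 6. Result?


0b110101111111000 << 6 = 0b110101111111000000000 = 1768960

1768960


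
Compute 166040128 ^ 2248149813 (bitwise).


0b1001111001011001001001000000 ^ 0b10000110000000000000101100110101 = 0b10001111111001011001100101110101 = 2414188917

2414188917


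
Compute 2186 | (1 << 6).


2186 | (1 << 6) = 2186 | 64 = 2250

2250


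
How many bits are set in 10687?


0b10100110111111 has 10 set bits

10


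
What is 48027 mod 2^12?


48027 & 4095 = 2971

2971


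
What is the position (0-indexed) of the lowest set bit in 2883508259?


0b10101011110111101101100000100011. Lowest set bit at position 0

0


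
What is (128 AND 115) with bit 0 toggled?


Step 1: 128 & 115 = 0
Step 2: 0 ^ (1 << 0) = 0 ^ 1 = 1

1


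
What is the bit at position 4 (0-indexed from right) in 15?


0b1111, position 4 = 0

0


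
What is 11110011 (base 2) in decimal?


11110011 in decimal = 243

243


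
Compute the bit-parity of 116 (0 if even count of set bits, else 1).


0b1110100 has 4 ones => parity 0

0


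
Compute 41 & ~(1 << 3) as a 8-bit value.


41 & ~(1 << 3) = 33

33


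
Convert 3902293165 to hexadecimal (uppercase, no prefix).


3902293165 = E89844AD hex

E89844AD


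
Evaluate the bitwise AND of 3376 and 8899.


0b110100110000 & 0b10001011000011 = 0b0 = 0

0


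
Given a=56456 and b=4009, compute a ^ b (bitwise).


56456 ^ 4009 = 54049

54049


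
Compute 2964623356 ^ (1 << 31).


2964623356 ^ (1 << 31) = 2964623356 ^ 2147483648 = 817139708

817139708


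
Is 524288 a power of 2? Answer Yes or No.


0b10000000000000000000. Only one bit set => Yes

Yes


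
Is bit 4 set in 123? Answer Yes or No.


0b1111011, bit 4 = 1. Yes

Yes


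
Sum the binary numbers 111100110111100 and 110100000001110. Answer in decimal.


111100110111100 + 110100000001110 = 1110000111001010 = 57802

57802


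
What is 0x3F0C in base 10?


3F0C hex = 16140 decimal

16140


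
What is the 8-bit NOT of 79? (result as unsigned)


~0b1001111 = 0b10110000 = 176 (8-bit unsigned)

176


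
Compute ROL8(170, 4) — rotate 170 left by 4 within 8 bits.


Rotate 0b10101010 left by 4 (8-bit) = 0b10101010 = 170

170


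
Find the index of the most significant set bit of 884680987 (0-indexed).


0b110100101110110010100100011011. Highest set bit at position 29

29


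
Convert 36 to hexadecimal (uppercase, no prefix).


36 = 24 hex

24


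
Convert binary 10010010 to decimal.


10010010 in decimal = 146

146


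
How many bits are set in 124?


0b1111100 has 5 set bits

5


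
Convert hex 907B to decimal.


907B hex = 36987 decimal

36987


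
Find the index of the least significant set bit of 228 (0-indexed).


0b11100100. Lowest set bit at position 2

2


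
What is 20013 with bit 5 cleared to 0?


20013 & ~(1 << 5) = 19981

19981


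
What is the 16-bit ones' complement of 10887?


10887 ^ 65535 = 54648

54648


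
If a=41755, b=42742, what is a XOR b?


41755 ^ 42742 = 1517

1517


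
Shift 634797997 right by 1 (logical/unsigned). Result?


0b100101110101100011111110101101 >> 1 = 0b10010111010110001111111010110 = 317398998

317398998


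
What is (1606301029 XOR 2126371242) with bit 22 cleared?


Step 1: 1606301029 ^ 2126371242 = 553905359
Step 2: 553905359 & ~(1 << 22) = 553905359

553905359


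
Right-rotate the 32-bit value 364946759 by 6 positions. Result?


Rotate 0b10101110000001010010101000111 right by 6 (32-bit) = 0b11100010101110000001010010101 = 475464341

475464341


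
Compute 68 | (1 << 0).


68 | (1 << 0) = 68 | 1 = 69

69


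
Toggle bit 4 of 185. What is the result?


185 ^ (1 << 4) = 185 ^ 16 = 169

169


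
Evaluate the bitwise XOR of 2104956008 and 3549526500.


0b1111101011101110001010001101000 ^ 0b11010011100100010111100111100100 = 0b10101110111001100110110110001100 = 2934336908

2934336908


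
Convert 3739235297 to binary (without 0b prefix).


3739235297 = 11011110111000000011001111100001 in binary

11011110111000000011001111100001


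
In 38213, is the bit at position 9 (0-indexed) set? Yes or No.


0b1001010101000101, bit 9 = 0. No

No


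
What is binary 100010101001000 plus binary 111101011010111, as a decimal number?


100010101001000 + 111101011010111 = 1100000000011111 = 49183

49183


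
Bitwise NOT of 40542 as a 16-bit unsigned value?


~0b1001111001011110 = 0b110000110100001 = 24993 (16-bit unsigned)

24993


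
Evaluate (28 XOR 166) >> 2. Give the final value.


Step 1: 28 ^ 166 = 186
Step 2: 186 >> 2 = 46

46


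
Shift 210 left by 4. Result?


0b11010010 << 4 = 0b110100100000 = 3360

3360


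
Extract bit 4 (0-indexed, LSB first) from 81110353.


0b100110101011010010101010001, position 4 = 1

1


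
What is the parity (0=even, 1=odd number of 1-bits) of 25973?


0b110010101110101 has 9 ones => parity 1

1


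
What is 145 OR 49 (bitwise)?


0b10010001 | 0b110001 = 0b10110001 = 177

177


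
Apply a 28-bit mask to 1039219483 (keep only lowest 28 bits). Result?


1039219483 & 268435455 = 233913115

233913115


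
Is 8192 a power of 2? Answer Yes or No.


0b10000000000000. Only one bit set => Yes

Yes


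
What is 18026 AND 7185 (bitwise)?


0b100011001101010 & 0b1110000010001 = 0b10000000000 = 1024

1024


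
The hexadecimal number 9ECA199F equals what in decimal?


9ECA199F hex = 2664044959 decimal

2664044959


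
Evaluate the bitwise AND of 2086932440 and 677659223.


0b1111100011001000000111111011000 & 0b101000011001000100001001010111 = 0b101000011001000000001001010000 = 677642832

677642832


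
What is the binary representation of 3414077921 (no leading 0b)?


3414077921 = 11001011011111101011000111100001 in binary

11001011011111101011000111100001


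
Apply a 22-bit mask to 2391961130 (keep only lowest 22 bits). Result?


2391961130 & 4194303 = 1207850

1207850


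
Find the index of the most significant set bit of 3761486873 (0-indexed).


0b11100000001100111011110000011001. Highest set bit at position 31

31


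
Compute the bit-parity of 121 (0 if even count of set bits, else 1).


0b1111001 has 5 ones => parity 1

1


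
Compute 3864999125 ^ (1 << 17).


3864999125 ^ (1 << 17) = 3864999125 ^ 131072 = 3864868053

3864868053


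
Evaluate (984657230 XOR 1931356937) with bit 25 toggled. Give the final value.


Step 1: 984657230 ^ 1931356937 = 1236174407
Step 2: 1236174407 ^ (1 << 25) = 1236174407 ^ 33554432 = 1269728839

1269728839


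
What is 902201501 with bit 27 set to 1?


902201501 | (1 << 27) = 902201501 | 134217728 = 1036419229

1036419229


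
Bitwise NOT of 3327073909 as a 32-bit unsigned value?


~0b11000110010011110001111001110101 = 0b111001101100001110000110001010 = 967893386 (32-bit unsigned)

967893386


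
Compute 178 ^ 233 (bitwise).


0b10110010 ^ 0b11101001 = 0b1011011 = 91

91


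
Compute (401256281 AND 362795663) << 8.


Step 1: 401256281 & 362795663 = 361398793
Step 2: 361398793 << 8 = 92518091008

92518091008


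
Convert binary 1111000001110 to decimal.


1111000001110 in decimal = 7694

7694


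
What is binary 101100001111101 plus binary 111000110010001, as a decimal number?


101100001111101 + 111000110010001 = 1100101000001110 = 51726

51726


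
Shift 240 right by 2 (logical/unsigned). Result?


0b11110000 >> 2 = 0b111100 = 60

60


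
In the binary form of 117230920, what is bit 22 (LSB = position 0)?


0b110111111001100110101001000, position 22 = 1

1


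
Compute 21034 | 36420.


0b101001000101010 | 0b1000111001000100 = 0b1101111001101110 = 56942

56942


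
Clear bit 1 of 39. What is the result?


39 & ~(1 << 1) = 37

37


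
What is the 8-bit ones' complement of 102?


102 ^ 255 = 153

153


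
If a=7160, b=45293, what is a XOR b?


7160 ^ 45293 = 43797

43797


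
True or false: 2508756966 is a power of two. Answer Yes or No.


0b10010101100010001001011111100110. Multiple bits set => No

No


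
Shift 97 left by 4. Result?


0b1100001 << 4 = 0b11000010000 = 1552

1552


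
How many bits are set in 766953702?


0b101101101101101100100011100110 has 17 set bits

17


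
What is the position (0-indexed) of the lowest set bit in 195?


0b11000011. Lowest set bit at position 0

0


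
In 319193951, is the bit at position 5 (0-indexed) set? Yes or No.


0b10011000001101000001101011111, bit 5 = 0. No

No


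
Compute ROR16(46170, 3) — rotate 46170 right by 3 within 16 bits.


Rotate 0b1011010001011010 right by 3 (16-bit) = 0b101011010001011 = 22155

22155


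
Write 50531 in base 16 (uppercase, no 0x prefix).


50531 = C563 hex

C563


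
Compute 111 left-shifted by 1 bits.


0b1101111 << 1 = 0b11011110 = 222

222


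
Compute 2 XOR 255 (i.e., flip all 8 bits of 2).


2 ^ 255 = 253

253


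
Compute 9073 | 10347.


0b10001101110001 | 0b10100001101011 = 0b10101101111011 = 11131

11131


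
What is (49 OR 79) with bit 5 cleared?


Step 1: 49 | 79 = 127
Step 2: 127 & ~(1 << 5) = 95

95


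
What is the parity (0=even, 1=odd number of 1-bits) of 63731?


0b1111100011110011 has 11 ones => parity 1

1


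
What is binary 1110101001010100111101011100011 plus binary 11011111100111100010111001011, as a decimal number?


1110101001010100111101011100011 + 11011111100111100010111001011 = 10010001000111100100000010101110 = 2434678958

2434678958


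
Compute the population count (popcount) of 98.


0b1100010 has 3 set bits

3


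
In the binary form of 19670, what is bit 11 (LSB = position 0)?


0b100110011010110, position 11 = 1

1


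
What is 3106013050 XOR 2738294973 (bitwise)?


0b10111001001000011111111101111010 ^ 0b10100011001101110001000010111101 = 0b11010000101101110111111000111 = 437710791

437710791


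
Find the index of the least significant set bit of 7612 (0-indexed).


0b1110110111100. Lowest set bit at position 2

2


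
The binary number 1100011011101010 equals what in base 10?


1100011011101010 in decimal = 50922

50922


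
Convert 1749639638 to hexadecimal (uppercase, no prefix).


1749639638 = 684961D6 hex

684961D6


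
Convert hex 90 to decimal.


90 hex = 144 decimal

144


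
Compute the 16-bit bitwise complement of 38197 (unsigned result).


~0b1001010100110101 = 0b110101011001010 = 27338 (16-bit unsigned)

27338


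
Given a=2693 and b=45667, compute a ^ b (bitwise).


2693 ^ 45667 = 47334

47334


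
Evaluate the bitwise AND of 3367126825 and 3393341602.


0b11001000101100100100011100101001 & 0b11001010010000100100100010100010 = 0b11001000000000100100000000100000 = 3355590688

3355590688


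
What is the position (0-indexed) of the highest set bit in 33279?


0b1000000111111111. Highest set bit at position 15

15


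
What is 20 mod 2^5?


20 & 31 = 20

20


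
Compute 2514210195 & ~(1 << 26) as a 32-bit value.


2514210195 & ~(1 << 26) = 2447101331

2447101331


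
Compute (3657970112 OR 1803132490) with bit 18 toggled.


Step 1: 3657970112 | 1803132490 = 4219060170
Step 2: 4219060170 ^ (1 << 18) = 4219060170 ^ 262144 = 4219322314

4219322314


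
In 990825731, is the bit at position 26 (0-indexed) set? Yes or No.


0b111011000011101100110100000011, bit 26 = 0. No

No


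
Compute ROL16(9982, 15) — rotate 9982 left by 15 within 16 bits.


Rotate 0b10011011111110 left by 15 (16-bit) = 0b1001101111111 = 4991

4991


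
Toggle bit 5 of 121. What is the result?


121 ^ (1 << 5) = 121 ^ 32 = 89

89


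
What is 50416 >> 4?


0b1100010011110000 >> 4 = 0b110001001111 = 3151

3151


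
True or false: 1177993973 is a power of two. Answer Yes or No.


0b1000110001101101100001011110101. Multiple bits set => No

No


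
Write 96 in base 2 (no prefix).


96 = 1100000 in binary

1100000


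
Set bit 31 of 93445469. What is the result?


93445469 | (1 << 31) = 93445469 | 2147483648 = 2240929117

2240929117


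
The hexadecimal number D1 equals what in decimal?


D1 hex = 209 decimal

209


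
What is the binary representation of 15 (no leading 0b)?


15 = 1111 in binary

1111


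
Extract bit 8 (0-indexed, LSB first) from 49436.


0b1100000100011100, position 8 = 1

1


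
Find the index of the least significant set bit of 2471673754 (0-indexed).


0b10010011010100101011111110011010. Lowest set bit at position 1

1


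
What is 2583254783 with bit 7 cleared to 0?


2583254783 & ~(1 << 7) = 2583254655

2583254655


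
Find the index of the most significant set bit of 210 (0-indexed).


0b11010010. Highest set bit at position 7

7


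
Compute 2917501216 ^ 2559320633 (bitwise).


0b10101101111001011000100100100000 ^ 0b10011000100011000010001000111001 = 0b110101011010011010101100011001 = 896117529

896117529


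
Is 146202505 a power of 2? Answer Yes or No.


0b1000101101101101111110001001. Multiple bits set => No

No


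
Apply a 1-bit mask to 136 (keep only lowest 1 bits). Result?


136 & 1 = 0

0


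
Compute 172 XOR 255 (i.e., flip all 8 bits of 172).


172 ^ 255 = 83

83


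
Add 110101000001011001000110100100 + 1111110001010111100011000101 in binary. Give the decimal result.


110101000001011001000110100100 + 1111110001010111100011000101 = 1000100110010110000101001101001 = 1154157161

1154157161


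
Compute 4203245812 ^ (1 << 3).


4203245812 ^ (1 << 3) = 4203245812 ^ 8 = 4203245820

4203245820


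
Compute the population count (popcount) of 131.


0b10000011 has 3 set bits

3


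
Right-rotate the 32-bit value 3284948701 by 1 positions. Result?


Rotate 0b11000011110011000101011011011101 right by 1 (32-bit) = 0b11100001111001100010101101101110 = 3789957998

3789957998


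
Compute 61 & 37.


0b111101 & 0b100101 = 0b100101 = 37

37


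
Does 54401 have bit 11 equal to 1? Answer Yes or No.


0b1101010010000001, bit 11 = 0. No

No


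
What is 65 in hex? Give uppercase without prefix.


65 = 41 hex

41


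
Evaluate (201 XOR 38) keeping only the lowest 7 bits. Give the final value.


Step 1: 201 ^ 38 = 239
Step 2: 239 & 127 = 111

111


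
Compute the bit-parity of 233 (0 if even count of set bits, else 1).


0b11101001 has 5 ones => parity 1

1


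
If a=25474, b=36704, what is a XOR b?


25474 ^ 36704 = 60642

60642


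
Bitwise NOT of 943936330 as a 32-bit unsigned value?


~0b111000010000110101001101001010 = 0b11000111101111001010110010110101 = 3351030965 (32-bit unsigned)

3351030965


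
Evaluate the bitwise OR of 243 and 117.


0b11110011 | 0b1110101 = 0b11110111 = 247

247


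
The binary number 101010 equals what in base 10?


101010 in decimal = 42

42


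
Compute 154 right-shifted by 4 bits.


0b10011010 >> 4 = 0b1001 = 9

9


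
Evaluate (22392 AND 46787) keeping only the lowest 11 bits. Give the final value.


Step 1: 22392 & 46787 = 5696
Step 2: 5696 & 2047 = 1600

1600


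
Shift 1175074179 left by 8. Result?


0b1000110000010100011010110000011 << 8 = 0b100011000001010001101011000001100000000 = 300818989824

300818989824


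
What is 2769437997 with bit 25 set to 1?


2769437997 | (1 << 25) = 2769437997 | 33554432 = 2802992429

2802992429


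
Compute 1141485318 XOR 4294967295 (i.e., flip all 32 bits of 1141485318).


1141485318 ^ 4294967295 = 3153481977

3153481977


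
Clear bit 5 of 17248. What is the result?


17248 & ~(1 << 5) = 17216

17216


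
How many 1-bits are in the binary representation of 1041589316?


0b111110000101010110010001000100 has 13 set bits

13


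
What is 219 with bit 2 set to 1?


219 | (1 << 2) = 219 | 4 = 223

223


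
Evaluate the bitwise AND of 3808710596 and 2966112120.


0b11100011000001000100111111000100 & 0b10110000110010110100011101111000 = 0b10100000000000000100011101000000 = 2684372800

2684372800


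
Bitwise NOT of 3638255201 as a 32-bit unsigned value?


~0b11011000110110110101111001100001 = 0b100111001001001010000110011110 = 656712094 (32-bit unsigned)

656712094


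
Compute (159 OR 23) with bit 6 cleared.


Step 1: 159 | 23 = 159
Step 2: 159 & ~(1 << 6) = 159

159


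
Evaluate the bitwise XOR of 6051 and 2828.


0b1011110100011 ^ 0b101100001100 = 0b1110010101111 = 7343

7343


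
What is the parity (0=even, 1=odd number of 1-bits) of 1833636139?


0b1101101010010110001000100101011 has 15 ones => parity 1

1


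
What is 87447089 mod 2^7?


87447089 & 127 = 49

49


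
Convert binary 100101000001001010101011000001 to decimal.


100101000001001010101011000001 in decimal = 621062849

621062849


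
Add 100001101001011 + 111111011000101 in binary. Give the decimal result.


100001101001011 + 111111011000101 = 1100001000010000 = 49680

49680


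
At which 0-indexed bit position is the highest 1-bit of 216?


0b11011000. Highest set bit at position 7

7


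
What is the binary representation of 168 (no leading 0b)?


168 = 10101000 in binary

10101000


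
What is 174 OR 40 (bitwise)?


0b10101110 | 0b101000 = 0b10101110 = 174

174


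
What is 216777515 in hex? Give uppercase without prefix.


216777515 = CEBC32B hex

CEBC32B


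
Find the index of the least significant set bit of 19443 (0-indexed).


0b100101111110011. Lowest set bit at position 0

0


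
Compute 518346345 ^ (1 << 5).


518346345 ^ (1 << 5) = 518346345 ^ 32 = 518346313

518346313


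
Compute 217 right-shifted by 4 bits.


0b11011001 >> 4 = 0b1101 = 13

13


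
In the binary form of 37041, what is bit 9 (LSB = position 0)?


0b1001000010110001, position 9 = 0

0


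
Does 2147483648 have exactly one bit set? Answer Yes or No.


0b10000000000000000000000000000000. Only one bit set => Yes

Yes


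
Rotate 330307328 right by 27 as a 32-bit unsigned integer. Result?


Rotate 0b10011101100000001011100000000 right by 27 (32-bit) = 0b1110110000000101110000000000010 = 1979899906

1979899906


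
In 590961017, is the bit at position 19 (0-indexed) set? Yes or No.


0b100011001110010101100101111001, bit 19 = 1. Yes

Yes


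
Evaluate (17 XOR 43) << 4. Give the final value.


Step 1: 17 ^ 43 = 58
Step 2: 58 << 4 = 928

928


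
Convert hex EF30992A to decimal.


EF30992A hex = 4012939562 decimal

4012939562


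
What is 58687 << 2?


0b1110010100111111 << 2 = 0b111001010011111100 = 234748

234748


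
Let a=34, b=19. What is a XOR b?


34 ^ 19 = 49

49


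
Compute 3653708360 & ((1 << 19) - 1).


3653708360 & 524287 = 469576

469576


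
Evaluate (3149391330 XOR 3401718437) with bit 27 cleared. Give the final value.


Step 1: 3149391330 ^ 3401718437 = 1903558471
Step 2: 1903558471 & ~(1 << 27) = 1903558471

1903558471


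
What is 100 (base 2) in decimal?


100 in decimal = 4

4


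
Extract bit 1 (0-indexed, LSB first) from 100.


0b1100100, position 1 = 0

0


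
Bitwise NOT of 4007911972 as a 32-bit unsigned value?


~0b11101110111000111110001000100100 = 0b10001000111000001110111011011 = 287055323 (32-bit unsigned)

287055323


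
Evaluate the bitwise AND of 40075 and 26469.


0b1001110010001011 & 0b110011101100101 = 0b10000000001 = 1025

1025


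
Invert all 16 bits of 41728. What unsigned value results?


41728 ^ 65535 = 23807

23807


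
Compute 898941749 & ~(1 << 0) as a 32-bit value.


898941749 & ~(1 << 0) = 898941748

898941748


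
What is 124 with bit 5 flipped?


124 ^ (1 << 5) = 124 ^ 32 = 92

92


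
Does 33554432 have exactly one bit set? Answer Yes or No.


0b10000000000000000000000000. Only one bit set => Yes

Yes


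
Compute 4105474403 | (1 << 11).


4105474403 | (1 << 11) = 4105474403 | 2048 = 4105476451

4105476451


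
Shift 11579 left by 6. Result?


0b10110100111011 << 6 = 0b10110100111011000000 = 741056

741056


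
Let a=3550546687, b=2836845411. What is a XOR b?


3550546687 ^ 2836845411 = 2058869148

2058869148


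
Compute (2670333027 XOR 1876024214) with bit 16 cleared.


Step 1: 2670333027 ^ 1876024214 = 4043036661
Step 2: 4043036661 & ~(1 << 16) = 4042971125

4042971125


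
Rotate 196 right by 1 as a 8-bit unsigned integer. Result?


Rotate 0b11000100 right by 1 (8-bit) = 0b1100010 = 98

98


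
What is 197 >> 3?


0b11000101 >> 3 = 0b11000 = 24

24


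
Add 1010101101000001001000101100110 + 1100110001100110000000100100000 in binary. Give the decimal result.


1010101101000001001000101100110 + 1100110001100110000000100100000 = 10111011110100111001001010000110 = 3151204998

3151204998


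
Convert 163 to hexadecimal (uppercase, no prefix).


163 = A3 hex

A3


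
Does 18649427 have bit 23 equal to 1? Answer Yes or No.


0b1000111001001000101010011, bit 23 = 0. No

No


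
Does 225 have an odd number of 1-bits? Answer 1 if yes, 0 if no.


0b11100001 has 4 ones => parity 0

0


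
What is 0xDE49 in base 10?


DE49 hex = 56905 decimal

56905


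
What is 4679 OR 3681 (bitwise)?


0b1001001000111 | 0b111001100001 = 0b1111001100111 = 7783

7783


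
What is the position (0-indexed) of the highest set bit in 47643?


0b1011101000011011. Highest set bit at position 15

15


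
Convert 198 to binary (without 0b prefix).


198 = 11000110 in binary

11000110


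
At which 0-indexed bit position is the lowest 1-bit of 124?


0b1111100. Lowest set bit at position 2

2


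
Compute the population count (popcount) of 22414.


0b101011110001110 has 9 set bits

9


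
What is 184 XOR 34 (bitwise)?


0b10111000 ^ 0b100010 = 0b10011010 = 154

154


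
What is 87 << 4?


0b1010111 << 4 = 0b10101110000 = 1392

1392


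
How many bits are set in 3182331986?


0b10111101101011101000100001010010 has 16 set bits

16


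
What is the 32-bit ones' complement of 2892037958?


2892037958 ^ 4294967295 = 1402929337

1402929337


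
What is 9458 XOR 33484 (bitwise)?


0b10010011110010 ^ 0b1000001011001100 = 0b1010011000111110 = 42558

42558


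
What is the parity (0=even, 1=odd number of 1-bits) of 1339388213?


0b1001111110101010111000100110101 has 18 ones => parity 0

0


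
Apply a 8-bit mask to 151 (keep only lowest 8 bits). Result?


151 & 255 = 151

151


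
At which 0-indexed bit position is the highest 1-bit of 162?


0b10100010. Highest set bit at position 7

7


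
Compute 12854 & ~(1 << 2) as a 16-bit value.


12854 & ~(1 << 2) = 12850

12850


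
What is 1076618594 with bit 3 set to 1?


1076618594 | (1 << 3) = 1076618594 | 8 = 1076618602

1076618602


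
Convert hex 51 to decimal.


51 hex = 81 decimal

81


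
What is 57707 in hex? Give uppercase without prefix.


57707 = E16B hex

E16B


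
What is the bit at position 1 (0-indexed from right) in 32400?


0b111111010010000, position 1 = 0

0


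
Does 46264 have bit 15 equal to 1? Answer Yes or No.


0b1011010010111000, bit 15 = 1. Yes

Yes


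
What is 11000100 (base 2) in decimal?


11000100 in decimal = 196

196


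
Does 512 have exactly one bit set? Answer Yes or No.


0b1000000000. Only one bit set => Yes

Yes


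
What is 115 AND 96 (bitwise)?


0b1110011 & 0b1100000 = 0b1100000 = 96

96


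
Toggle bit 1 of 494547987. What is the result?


494547987 ^ (1 << 1) = 494547987 ^ 2 = 494547985

494547985


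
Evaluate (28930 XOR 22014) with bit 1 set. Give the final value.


Step 1: 28930 ^ 22014 = 9468
Step 2: 9468 | (1 << 1) = 9468 | 2 = 9470

9470


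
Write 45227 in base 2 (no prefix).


45227 = 1011000010101011 in binary

1011000010101011


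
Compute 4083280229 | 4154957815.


0b11110011011000011110100101100101 | 0b11110111101001111001111111110111 = 0b11110111111001111111111111110111 = 4159176695

4159176695


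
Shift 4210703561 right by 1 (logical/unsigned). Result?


0b11111010111110100011110011001001 >> 1 = 0b1111101011111010001111001100100 = 2105351780

2105351780


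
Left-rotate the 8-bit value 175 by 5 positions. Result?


Rotate 0b10101111 left by 5 (8-bit) = 0b11110101 = 245

245


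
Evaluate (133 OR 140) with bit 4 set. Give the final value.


Step 1: 133 | 140 = 141
Step 2: 141 | (1 << 4) = 141 | 16 = 157

157


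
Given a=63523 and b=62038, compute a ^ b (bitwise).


63523 ^ 62038 = 2677

2677
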